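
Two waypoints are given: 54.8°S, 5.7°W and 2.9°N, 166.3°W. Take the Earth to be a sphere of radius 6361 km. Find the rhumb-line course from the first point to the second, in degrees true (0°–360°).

Meridional parts: M(φ₁)=-1.1482, M(φ₂)=+0.0506 → ΔM = +1.1988;  Δλ = -2.8030 rad
tan C = Δλ / ΔM = -2.3382 → C = 293.16°

293.2°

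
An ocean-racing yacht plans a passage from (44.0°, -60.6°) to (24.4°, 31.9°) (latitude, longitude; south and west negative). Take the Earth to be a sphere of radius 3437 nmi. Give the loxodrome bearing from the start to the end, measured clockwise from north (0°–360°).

Δψ = ln[tan(π/4+φ₂/2)/tan(π/4+φ₁/2)] = -0.4176
Δλ = +1.6144 rad (taken the short way round)
course = atan2(Δλ, Δψ) = 104.50°

104.5°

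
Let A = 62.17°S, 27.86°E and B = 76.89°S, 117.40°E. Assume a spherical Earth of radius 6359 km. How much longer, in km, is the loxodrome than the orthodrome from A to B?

324 km

Great circle: cos σ = sin φ₁ sin φ₂ + cos φ₁ cos φ₂ cos Δλ,  σ = 0.5313 rad → d_gc = 3378.7 km
Rhumb line: Δψ = -0.7683, q = Δφ/Δψ = 0.3344, d_rh = R√(Δφ²+q²Δλ²) = 3702.9 km
Excess = 3702.9 − 3378.7 = 324.2 ≈ 324 km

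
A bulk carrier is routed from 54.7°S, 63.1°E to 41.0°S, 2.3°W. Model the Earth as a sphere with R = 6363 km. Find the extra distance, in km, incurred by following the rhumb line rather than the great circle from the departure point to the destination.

160 km

Great circle: cos σ = sin φ₁ sin φ₂ + cos φ₁ cos φ₂ cos Δλ,  σ = 0.7713 rad → d_gc = 4908.0 km
Rhumb line: Δψ = +0.3593, q = Δφ/Δψ = 0.6655, d_rh = R√(Δφ²+q²Δλ²) = 5067.6 km
Excess = 5067.6 − 4908.0 = 159.6 ≈ 160 km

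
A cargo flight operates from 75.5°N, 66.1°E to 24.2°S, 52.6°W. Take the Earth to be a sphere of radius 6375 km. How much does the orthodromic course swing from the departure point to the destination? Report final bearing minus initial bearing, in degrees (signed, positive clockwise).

At departure: θ₁ = atan2(sin Δλ cos φ₂, cos φ₁ sin φ₂ − sin φ₁ cos φ₂ cos Δλ) = 291.89°
At arrival: θ₂ = atan2(sin Δλ cos φ₁, −cos φ₂ sin φ₁ + sin φ₂ cos φ₁ cos Δλ) = 194.76°
Δθ = θ₂ − θ₁ = -97.1°

-97.1°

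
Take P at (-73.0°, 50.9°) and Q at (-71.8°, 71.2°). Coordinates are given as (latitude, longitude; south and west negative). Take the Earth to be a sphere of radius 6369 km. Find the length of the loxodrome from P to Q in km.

Rhumb course C = atan2(Δλ, Δψ) with Δψ = ln[tan(π/4+φ₂/2)/tan(π/4+φ₁/2)] = +0.0693, Δλ = +0.3543 → C = 78.93°
d = R·|Δφ| / |cos C| = 6369·0.02094 / 0.19194 = 695 km

695 km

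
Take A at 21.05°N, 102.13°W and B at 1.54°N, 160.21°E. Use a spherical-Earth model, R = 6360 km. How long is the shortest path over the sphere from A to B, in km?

Haversine: a = sin²(Δφ/2)+cos φ₁ cos φ₂ sin²(Δλ/2) = 0.55735;  σ = 2·atan2(√a,√(1−a))
σ = 96.586° → d = Rσ = 6360·1.68575 = 10721 km

10721 km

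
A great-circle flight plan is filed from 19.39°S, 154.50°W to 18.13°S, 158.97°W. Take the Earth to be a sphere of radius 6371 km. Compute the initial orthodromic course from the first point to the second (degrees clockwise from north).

285.9°

N = sin Δλ·cos φ₂ = -0.0741;  D = cos φ₁ sin φ₂ − sin φ₁ cos φ₂ cos Δλ = +0.0210
initial course = atan2(N, D) = 285.85°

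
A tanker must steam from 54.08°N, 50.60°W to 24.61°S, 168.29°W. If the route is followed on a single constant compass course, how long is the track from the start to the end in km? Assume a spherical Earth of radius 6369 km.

14405 km

Δψ = ln[tan(π/4+φ₂/2)/tan(π/4+φ₁/2)] = -1.5699;  Δφ = -1.3734 rad,  Δλ = -2.0541 rad
q = Δφ/Δψ = 0.8748
d = R·√(Δφ² + q²Δλ²) = 6369·2.26168 = 14405 km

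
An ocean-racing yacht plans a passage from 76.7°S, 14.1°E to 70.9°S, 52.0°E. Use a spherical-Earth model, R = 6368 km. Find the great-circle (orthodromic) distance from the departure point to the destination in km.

Haversine: a = sin²(Δφ/2)+cos φ₁ cos φ₂ sin²(Δλ/2) = 0.01050;  σ = 2·atan2(√a,√(1−a))
σ = 11.762° → d = Rσ = 6368·0.20528 = 1307 km

1307 km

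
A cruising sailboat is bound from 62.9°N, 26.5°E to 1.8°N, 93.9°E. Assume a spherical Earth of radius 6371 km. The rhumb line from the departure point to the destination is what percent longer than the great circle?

Great circle: σ = 1.3664 rad → d_gc = Rσ = 8705.6 km
Rhumb: Δφ = -1.0664, Δλ = +1.1764, Δψ = -1.3915, q = Δφ/Δψ = 0.7663 → d_rh = R√(Δφ²+q²Δλ²) = 8896.4 km
Excess = (8896.4 − 8705.6) / 8705.6 = 190.8 / 8705.6 = 2.19% ≈ 2.2%

2.2%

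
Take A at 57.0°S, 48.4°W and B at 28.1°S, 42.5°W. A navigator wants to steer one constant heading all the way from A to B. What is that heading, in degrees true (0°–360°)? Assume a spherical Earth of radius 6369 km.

8.3°

Meridional parts: M(φ₁)=-1.2167, M(φ₂)=-0.5114 → ΔM = +0.7053;  Δλ = +0.1030 rad
tan C = Δλ / ΔM = +0.1460 → C = 8.31°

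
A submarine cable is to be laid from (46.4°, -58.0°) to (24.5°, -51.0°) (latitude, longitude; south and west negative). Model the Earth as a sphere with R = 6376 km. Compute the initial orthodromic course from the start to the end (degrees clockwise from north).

θ = atan2( sin Δλ·cos φ₂ ,  cos φ₁ sin φ₂ − sin φ₁ cos φ₂ cos Δλ )
  = atan2(+0.1109, -0.3681) = 163.23°

163.2°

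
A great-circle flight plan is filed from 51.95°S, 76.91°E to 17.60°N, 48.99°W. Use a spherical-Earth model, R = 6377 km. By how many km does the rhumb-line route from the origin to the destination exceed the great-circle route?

596 km

Great circle: cos σ = sin φ₁ sin φ₂ + cos φ₁ cos φ₂ cos Δλ,  σ = 2.1927 rad → d_gc = 13983.0 km
Rhumb line: Δψ = +1.3769, q = Δφ/Δψ = 0.8816, d_rh = R√(Δφ²+q²Δλ²) = 14578.7 km
Excess = 14578.7 − 13983.0 = 595.7 ≈ 596 km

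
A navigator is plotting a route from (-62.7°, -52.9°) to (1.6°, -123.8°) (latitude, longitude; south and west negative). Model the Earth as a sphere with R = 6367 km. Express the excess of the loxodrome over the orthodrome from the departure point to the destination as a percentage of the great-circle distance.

Great circle: σ = 1.4453 rad → d_gc = Rσ = 9202.0 km
Rhumb: Δφ = +1.1222, Δλ = -1.2374, Δψ = +1.4432, q = Δφ/Δψ = 0.7776 → d_rh = R√(Δφ²+q²Δλ²) = 9412.2 km
Excess = (9412.2 − 9202.0) / 9202.0 = 210.2 / 9202.0 = 2.28% ≈ 2.3%

2.3%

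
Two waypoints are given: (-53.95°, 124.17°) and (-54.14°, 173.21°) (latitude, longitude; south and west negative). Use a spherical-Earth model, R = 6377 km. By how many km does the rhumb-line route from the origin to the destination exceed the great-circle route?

Great circle: cos σ = sin φ₁ sin φ₂ + cos φ₁ cos φ₂ cos Δλ,  σ = 0.4923 rad → d_gc = 3139.5 km
Rhumb line: Δψ = -0.0056, q = Δφ/Δψ = 0.5871, d_rh = R√(Δφ²+q²Δλ²) = 3204.8 km
Excess = 3204.8 − 3139.5 = 65.3 ≈ 65 km

65 km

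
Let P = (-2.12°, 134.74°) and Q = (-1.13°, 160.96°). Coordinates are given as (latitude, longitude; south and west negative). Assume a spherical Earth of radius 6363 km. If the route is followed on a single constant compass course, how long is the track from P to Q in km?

2913 km

Δψ = ln[tan(π/4+φ₂/2)/tan(π/4+φ₁/2)] = +0.0173;  Δφ = +0.0173 rad,  Δλ = +0.4576 rad
q = Δφ/Δψ = 0.9996
d = R·√(Δφ² + q²Δλ²) = 6363·0.45776 = 2913 km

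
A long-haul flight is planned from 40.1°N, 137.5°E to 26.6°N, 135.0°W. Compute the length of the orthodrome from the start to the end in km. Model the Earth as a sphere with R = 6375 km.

7949 km

cos σ = sin φ₁ sin φ₂ + cos φ₁ cos φ₂ cos Δλ
      = sin(40.10°)sin(26.60°) + cos(40.10°)cos(26.60°)cos(87.50°) = 0.3182
σ = 71.443° → d = Rσ = 6375·1.24692 = 7949 km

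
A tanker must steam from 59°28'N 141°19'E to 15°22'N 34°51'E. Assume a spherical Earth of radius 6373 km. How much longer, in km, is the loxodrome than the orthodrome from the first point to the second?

700 km

Great circle: cos σ = sin φ₁ sin φ₂ + cos φ₁ cos φ₂ cos Δλ,  σ = 1.4813 rad → d_gc = 9440.2 km
Rhumb line: Δψ = -1.0270, q = Δφ/Δψ = 0.7494, d_rh = R√(Δφ²+q²Δλ²) = 10140.5 km
Excess = 10140.5 − 9440.2 = 700.3 ≈ 700 km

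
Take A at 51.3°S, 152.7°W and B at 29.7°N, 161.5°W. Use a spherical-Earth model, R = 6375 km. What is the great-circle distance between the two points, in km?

9054 km

Haversine: a = sin²(Δφ/2)+cos φ₁ cos φ₂ sin²(Δλ/2) = 0.42498;  σ = 2·atan2(√a,√(1−a))
σ = 81.371° → d = Rσ = 6375·1.42019 = 9054 km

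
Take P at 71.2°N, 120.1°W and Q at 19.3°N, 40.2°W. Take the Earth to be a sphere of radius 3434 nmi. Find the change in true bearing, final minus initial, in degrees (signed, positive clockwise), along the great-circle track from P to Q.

Initial bearing θ₁ = atan2(sin Δλ cos φ₂, cos φ₁ sin φ₂ − sin φ₁ cos φ₂ cos Δλ) = 93.09°
Final bearing θ₂ = (initial bearing from the destination back to the start) + 180° = 160.06°
Δθ = θ₂ − θ₁ = +67.0°

+67.0°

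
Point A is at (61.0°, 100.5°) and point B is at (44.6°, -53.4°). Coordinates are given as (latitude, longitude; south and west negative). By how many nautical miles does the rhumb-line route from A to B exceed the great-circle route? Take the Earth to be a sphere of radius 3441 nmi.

1247 nmi

Great circle: cos σ = sin φ₁ sin φ₂ + cos φ₁ cos φ₂ cos Δλ,  σ = 1.2618 rad → d_gc = 4341.8 nmi
Rhumb line: Δψ = -0.4809, q = Δφ/Δψ = 0.5952, d_rh = R√(Δφ²+q²Δλ²) = 5589.1 nmi
Excess = 5589.1 − 4341.8 = 1247.3 ≈ 1247 nmi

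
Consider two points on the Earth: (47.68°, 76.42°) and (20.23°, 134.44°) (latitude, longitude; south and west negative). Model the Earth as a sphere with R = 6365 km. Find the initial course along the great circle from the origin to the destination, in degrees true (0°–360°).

N = sin Δλ·cos φ₂ = +0.7959;  D = cos φ₁ sin φ₂ − sin φ₁ cos φ₂ cos Δλ = -0.1346
initial course = atan2(N, D) = 99.60°

99.6°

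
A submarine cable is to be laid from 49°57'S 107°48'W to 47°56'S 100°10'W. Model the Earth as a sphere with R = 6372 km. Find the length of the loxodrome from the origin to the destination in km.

Rhumb course C = atan2(Δλ, Δψ) with Δψ = ln[tan(π/4+φ₂/2)/tan(π/4+φ₁/2)] = +0.0536, Δλ = +0.1332 → C = 68.09°
d = R·|Δφ| / |cos C| = 6372·0.03520 / 0.37323 = 601 km

601 km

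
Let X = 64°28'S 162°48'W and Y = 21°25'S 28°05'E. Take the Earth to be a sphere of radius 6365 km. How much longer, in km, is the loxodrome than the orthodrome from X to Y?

3266 km

Great circle: cos σ = sin φ₁ sin φ₂ + cos φ₁ cos φ₂ cos Δλ,  σ = 1.6354 rad → d_gc = 10409.39 km
Rhumb line: Δψ = +1.1018, q = Δφ/Δψ = 0.6819, d_rh = R√(Δφ²+q²Δλ²) = 13674.94 km
Excess = 13674.94 − 10409.39 = 3265.55 ≈ 3266 km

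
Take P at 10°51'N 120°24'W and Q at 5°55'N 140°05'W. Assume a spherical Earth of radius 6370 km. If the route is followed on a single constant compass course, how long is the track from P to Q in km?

2233 km

Δψ = ln[tan(π/4+φ₂/2)/tan(π/4+φ₁/2)] = -0.0871;  Δφ = -0.0861 rad,  Δλ = -0.3435 rad
q = Δφ/Δψ = 0.9890
d = R·√(Δφ² + q²Δλ²) = 6370·0.35050 = 2233 km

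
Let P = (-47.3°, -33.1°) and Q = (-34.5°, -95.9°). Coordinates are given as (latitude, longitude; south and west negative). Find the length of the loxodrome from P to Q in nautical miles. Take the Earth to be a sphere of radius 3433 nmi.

Δψ = ln[tan(π/4+φ₂/2)/tan(π/4+φ₁/2)] = +0.2971;  Δφ = +0.2234 rad,  Δλ = -1.0961 rad
q = Δφ/Δψ = 0.7519
d = R·√(Δφ² + q²Δλ²) = 3433·0.85388 = 2931 nmi

2931 nmi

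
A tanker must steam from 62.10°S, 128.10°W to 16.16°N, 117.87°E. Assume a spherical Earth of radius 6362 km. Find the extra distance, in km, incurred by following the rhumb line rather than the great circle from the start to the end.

664 km

Great circle: cos σ = sin φ₁ sin φ₂ + cos φ₁ cos φ₂ cos Δλ,  σ = 2.0142 rad → d_gc = 12814.1 km
Rhumb line: Δψ = +1.6786, q = Δφ/Δψ = 0.8137, d_rh = R√(Δφ²+q²Δλ²) = 13478.4 km
Excess = 13478.4 − 12814.1 = 664.3 ≈ 664 km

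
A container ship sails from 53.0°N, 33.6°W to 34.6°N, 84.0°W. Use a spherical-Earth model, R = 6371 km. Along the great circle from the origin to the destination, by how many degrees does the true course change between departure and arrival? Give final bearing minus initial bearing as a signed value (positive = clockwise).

-36.5°

Initial bearing θ₁ = atan2(sin Δλ cos φ₂, cos φ₁ sin φ₂ − sin φ₁ cos φ₂ cos Δλ) = 263.05°
Final bearing θ₂ = (initial bearing from the destination back to the start) + 180° = 226.53°
Δθ = θ₂ − θ₁ = -36.5°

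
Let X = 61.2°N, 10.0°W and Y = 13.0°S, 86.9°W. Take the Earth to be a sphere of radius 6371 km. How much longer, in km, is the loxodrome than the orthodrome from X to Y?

Great circle: cos σ = sin φ₁ sin φ₂ + cos φ₁ cos φ₂ cos Δλ,  σ = 1.6617 rad → d_gc = 10586.4 km
Rhumb line: Δψ = -1.5885, q = Δφ/Δψ = 0.8153, d_rh = R√(Δφ²+q²Δλ²) = 10801.4 km
Excess = 10801.4 − 10586.4 = 215.0 ≈ 215 km

215 km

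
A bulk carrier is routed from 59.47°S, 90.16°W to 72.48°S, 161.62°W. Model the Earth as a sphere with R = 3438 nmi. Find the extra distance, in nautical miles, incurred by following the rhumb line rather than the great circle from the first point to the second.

Great circle: cos σ = sin φ₁ sin φ₂ + cos φ₁ cos φ₂ cos Δλ,  σ = 0.5155 rad → d_gc = 1772.4 nmi
Rhumb line: Δψ = -0.5716, q = Δφ/Δψ = 0.3973, d_rh = R√(Δφ²+q²Δλ²) = 1873.8 nmi
Excess = 1873.8 − 1772.4 = 101.4 ≈ 101 nmi

101 nmi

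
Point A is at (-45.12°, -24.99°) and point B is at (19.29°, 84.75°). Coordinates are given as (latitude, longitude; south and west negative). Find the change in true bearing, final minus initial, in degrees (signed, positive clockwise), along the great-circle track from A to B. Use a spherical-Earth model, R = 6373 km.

Initial bearing θ₁ = atan2(sin Δλ cos φ₂, cos φ₁ sin φ₂ − sin φ₁ cos φ₂ cos Δλ) = 89.53°
Final bearing θ₂ = (initial bearing from the destination back to the start) + 180° = 48.38°
Δθ = θ₂ − θ₁ = -41.2°

-41.2°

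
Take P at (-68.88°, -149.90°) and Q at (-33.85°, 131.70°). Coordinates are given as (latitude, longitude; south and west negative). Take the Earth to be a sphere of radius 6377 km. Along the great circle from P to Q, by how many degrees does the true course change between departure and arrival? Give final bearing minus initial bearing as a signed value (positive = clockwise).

+67.5°

At departure: θ₁ = atan2(sin Δλ cos φ₂, cos φ₁ sin φ₂ − sin φ₁ cos φ₂ cos Δλ) = 266.84°
At arrival: θ₂ = atan2(sin Δλ cos φ₁, −cos φ₂ sin φ₁ + sin φ₂ cos φ₁ cos Δλ) = 334.33°
Δθ = θ₂ − θ₁ = +67.5°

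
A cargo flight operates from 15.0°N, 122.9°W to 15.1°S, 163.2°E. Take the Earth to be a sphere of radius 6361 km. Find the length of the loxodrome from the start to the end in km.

8771 km

Δψ = ln[tan(π/4+φ₂/2)/tan(π/4+φ₁/2)] = -0.5315;  Δφ = -0.5253 rad,  Δλ = -1.2898 rad
q = Δφ/Δψ = 0.9884
d = R·√(Δφ² + q²Δλ²) = 6361·1.37888 = 8771 km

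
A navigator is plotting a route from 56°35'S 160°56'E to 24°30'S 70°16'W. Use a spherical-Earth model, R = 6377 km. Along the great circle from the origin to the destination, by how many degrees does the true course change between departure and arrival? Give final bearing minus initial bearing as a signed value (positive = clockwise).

Initial bearing θ₁ = atan2(sin Δλ cos φ₂, cos φ₁ sin φ₂ − sin φ₁ cos φ₂ cos Δλ) = 134.80°
Final bearing θ₂ = (initial bearing from the destination back to the start) + 180° = 25.43°
Δθ = θ₂ − θ₁ = -109.4°

-109.4°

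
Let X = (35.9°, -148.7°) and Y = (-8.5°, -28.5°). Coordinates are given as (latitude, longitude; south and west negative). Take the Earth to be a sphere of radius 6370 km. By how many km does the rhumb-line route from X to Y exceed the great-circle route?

279 km

Great circle: cos σ = sin φ₁ sin φ₂ + cos φ₁ cos φ₂ cos Δλ,  σ = 2.0825 rad → d_gc = 13265.5 km
Rhumb line: Δψ = -0.8210, q = Δφ/Δψ = 0.9439, d_rh = R√(Δφ²+q²Δλ²) = 13544.8 km
Excess = 13544.8 − 13265.5 = 279.3 ≈ 279 km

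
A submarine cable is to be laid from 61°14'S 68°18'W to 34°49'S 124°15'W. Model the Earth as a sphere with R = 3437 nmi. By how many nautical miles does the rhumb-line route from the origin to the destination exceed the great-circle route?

Great circle: cos σ = sin φ₁ sin φ₂ + cos φ₁ cos φ₂ cos Δλ,  σ = 0.7645 rad → d_gc = 2627.7 nmi
Rhumb line: Δψ = +0.7119, q = Δφ/Δψ = 0.6476, d_rh = R√(Δφ²+q²Δλ²) = 2690.0 nmi
Excess = 2690.0 − 2627.7 = 62.3 ≈ 62 nmi

62 nmi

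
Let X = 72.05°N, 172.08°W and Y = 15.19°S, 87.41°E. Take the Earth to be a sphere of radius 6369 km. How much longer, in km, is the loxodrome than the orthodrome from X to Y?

634 km

Great circle: cos σ = sin φ₁ sin φ₂ + cos φ₁ cos φ₂ cos Δλ,  σ = 1.8792 rad → d_gc = 11968.49 km
Rhumb line: Δψ = -2.1138, q = Δφ/Δψ = 0.7203, d_rh = R√(Δφ²+q²Δλ²) = 12602.04 km
Excess = 12602.04 − 11968.49 = 633.55 ≈ 634 km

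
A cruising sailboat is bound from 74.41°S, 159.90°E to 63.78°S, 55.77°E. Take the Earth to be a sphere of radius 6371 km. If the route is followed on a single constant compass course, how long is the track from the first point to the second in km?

4212 km

Rhumb course C = atan2(Δλ, Δψ) with Δψ = ln[tan(π/4+φ₂/2)/tan(π/4+φ₁/2)] = +0.5314, Δλ = -1.8174 → C = 286.30°
d = R·|Δφ| / |cos C| = 6371·0.18553 / 0.28063 = 4212 km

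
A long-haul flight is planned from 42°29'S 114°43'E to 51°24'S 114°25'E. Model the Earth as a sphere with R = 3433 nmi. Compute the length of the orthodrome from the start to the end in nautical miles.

Haversine: a = sin²(Δφ/2)+cos φ₁ cos φ₂ sin²(Δλ/2) = 0.00605;  σ = 2·atan2(√a,√(1−a))
σ = 8.919° → d = Rσ = 3433·0.15567 = 534 nmi

534 nmi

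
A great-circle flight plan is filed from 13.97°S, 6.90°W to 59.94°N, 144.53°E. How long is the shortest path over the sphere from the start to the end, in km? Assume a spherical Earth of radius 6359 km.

Haversine: a = sin²(Δφ/2)+cos φ₁ cos φ₂ sin²(Δλ/2) = 0.81792;  σ = 2·atan2(√a,√(1−a))
σ = 129.483° → d = Rσ = 6359·2.25990 = 14371 km

14371 km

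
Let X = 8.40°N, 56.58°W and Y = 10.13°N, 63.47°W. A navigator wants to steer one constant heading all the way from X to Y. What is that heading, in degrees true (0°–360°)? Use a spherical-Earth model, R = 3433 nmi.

Δψ = ln[tan(π/4+φ₂/2)/tan(π/4+φ₁/2)] = +0.0306
Δλ = -0.1203 rad (taken the short way round)
course = atan2(Δλ, Δψ) = 284.27°

284.3°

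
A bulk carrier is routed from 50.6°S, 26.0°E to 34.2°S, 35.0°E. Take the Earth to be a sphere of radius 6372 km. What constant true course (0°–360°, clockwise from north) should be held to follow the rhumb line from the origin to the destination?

Meridional parts: M(φ₁)=-1.0271, M(φ₂)=-0.6359 → ΔM = +0.3912;  Δλ = +0.1571 rad
tan C = Δλ / ΔM = +0.4015 → C = 21.88°

21.9°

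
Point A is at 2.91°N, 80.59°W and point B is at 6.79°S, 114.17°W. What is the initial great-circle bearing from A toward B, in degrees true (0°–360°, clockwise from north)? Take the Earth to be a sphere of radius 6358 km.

N = sin Δλ·cos φ₂ = -0.5492;  D = cos φ₁ sin φ₂ − sin φ₁ cos φ₂ cos Δλ = -0.1601
initial course = atan2(N, D) = 253.75°

253.8°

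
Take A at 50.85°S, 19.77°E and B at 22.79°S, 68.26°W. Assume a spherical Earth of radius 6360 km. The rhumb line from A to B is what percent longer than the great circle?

4.4%

Great circle: σ = 1.2446 rad → d_gc = Rσ = 7915.9 km
Rhumb: Δφ = +0.4897, Δλ = -1.5364, Δψ = +0.6253, q = Δφ/Δψ = 0.7832 → d_rh = R√(Δφ²+q²Δλ²) = 8262.9 km
Excess = (8262.9 − 7915.9) / 7915.9 = 347.0 / 7915.9 = 4.38% ≈ 4.4%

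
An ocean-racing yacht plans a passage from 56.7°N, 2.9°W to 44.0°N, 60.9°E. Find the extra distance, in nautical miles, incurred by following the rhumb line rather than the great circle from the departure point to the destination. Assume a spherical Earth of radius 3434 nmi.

81 nmi

Great circle: cos σ = sin φ₁ sin φ₂ + cos φ₁ cos φ₂ cos Δλ,  σ = 0.7152 rad → d_gc = 2456.0 nmi
Rhumb line: Δψ = -0.3502, q = Δφ/Δψ = 0.6329, d_rh = R√(Δφ²+q²Δλ²) = 2537.2 nmi
Excess = 2537.2 − 2456.0 = 81.2 ≈ 81 nmi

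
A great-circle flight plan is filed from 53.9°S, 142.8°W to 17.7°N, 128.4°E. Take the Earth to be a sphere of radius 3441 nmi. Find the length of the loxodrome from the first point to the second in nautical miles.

6329 nmi

Δψ = ln[tan(π/4+φ₂/2)/tan(π/4+φ₁/2)] = +1.4352;  Δφ = +1.2497 rad,  Δλ = -1.5499 rad
q = Δφ/Δψ = 0.8707
d = R·√(Δφ² + q²Δλ²) = 3441·1.83925 = 6329 nmi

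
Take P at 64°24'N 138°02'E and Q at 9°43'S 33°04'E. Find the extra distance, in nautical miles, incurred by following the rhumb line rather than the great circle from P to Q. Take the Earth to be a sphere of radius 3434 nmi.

327 nmi

Great circle: cos σ = sin φ₁ sin φ₂ + cos φ₁ cos φ₂ cos Δλ,  σ = 1.8361 rad → d_gc = 6305.1 nmi
Rhumb line: Δψ = -1.6524, q = Δφ/Δψ = 0.7829, d_rh = R√(Δφ²+q²Δλ²) = 6632.5 nmi
Excess = 6632.5 − 6305.1 = 327.4 ≈ 327 nmi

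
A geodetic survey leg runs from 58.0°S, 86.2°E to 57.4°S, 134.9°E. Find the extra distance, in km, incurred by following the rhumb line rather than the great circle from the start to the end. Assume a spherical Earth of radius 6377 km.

Great circle: cos σ = sin φ₁ sin φ₂ + cos φ₁ cos φ₂ cos Δλ,  σ = 0.4444 rad → d_gc = 2833.9 km
Rhumb line: Δψ = +0.0196, q = Δφ/Δψ = 0.5343, d_rh = R√(Δφ²+q²Δλ²) = 2897.0 km
Excess = 2897.0 − 2833.9 = 63.1 ≈ 63 km

63 km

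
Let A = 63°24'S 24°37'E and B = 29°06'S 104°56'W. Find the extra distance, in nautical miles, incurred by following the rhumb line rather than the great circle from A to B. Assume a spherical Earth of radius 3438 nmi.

Great circle: cos σ = sin φ₁ sin φ₂ + cos φ₁ cos φ₂ cos Δλ,  σ = 1.3840 rad → d_gc = 4758.1 nmi
Rhumb line: Δψ = +0.9110, q = Δφ/Δψ = 0.6571, d_rh = R√(Δφ²+q²Δλ²) = 5507.2 nmi
Excess = 5507.2 − 4758.1 = 749.1 ≈ 749 nmi

749 nmi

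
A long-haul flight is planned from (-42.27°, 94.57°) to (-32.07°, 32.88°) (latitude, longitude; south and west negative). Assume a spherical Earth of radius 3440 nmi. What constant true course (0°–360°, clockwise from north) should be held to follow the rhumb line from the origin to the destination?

Δψ = ln[tan(π/4+φ₂/2)/tan(π/4+φ₁/2)] = +0.2240
Δλ = -1.0767 rad (taken the short way round)
course = atan2(Δλ, Δψ) = 281.75°

281.8°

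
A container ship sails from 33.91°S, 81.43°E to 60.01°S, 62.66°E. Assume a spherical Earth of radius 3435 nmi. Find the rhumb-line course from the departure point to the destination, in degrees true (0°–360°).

Meridional parts: M(φ₁)=-0.6298, M(φ₂)=-1.3173 → ΔM = -0.6875;  Δλ = -0.3276 rad
tan C = Δλ / ΔM = +0.4765 → C = 205.48°

205.5°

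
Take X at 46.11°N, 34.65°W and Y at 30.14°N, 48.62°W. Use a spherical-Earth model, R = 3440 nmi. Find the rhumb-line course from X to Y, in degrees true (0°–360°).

Meridional parts: M(φ₁)=+0.9090, M(φ₂)=+0.5521 → ΔM = -0.3569;  Δλ = -0.2438 rad
tan C = Δλ / ΔM = +0.6831 → C = 214.34°

214.3°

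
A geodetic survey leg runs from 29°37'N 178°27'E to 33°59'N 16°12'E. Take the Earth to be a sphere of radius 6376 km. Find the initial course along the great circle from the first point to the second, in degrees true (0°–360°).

343.9°

N = sin Δλ·cos φ₂ = -0.2528;  D = cos φ₁ sin φ₂ − sin φ₁ cos φ₂ cos Δλ = +0.8762
initial course = atan2(N, D) = 343.91°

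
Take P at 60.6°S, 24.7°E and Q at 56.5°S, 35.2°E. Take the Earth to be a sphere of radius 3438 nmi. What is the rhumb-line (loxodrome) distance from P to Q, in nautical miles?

410 nmi

Rhumb course C = atan2(Δλ, Δψ) with Δψ = ln[tan(π/4+φ₂/2)/tan(π/4+φ₁/2)] = +0.1373, Δλ = +0.1833 → C = 53.15°
d = R·|Δφ| / |cos C| = 3438·0.07156 / 0.59970 = 410 nmi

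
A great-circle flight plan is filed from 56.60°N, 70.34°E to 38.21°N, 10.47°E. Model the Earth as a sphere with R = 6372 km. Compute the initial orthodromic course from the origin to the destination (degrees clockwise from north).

N = sin Δλ·cos φ₂ = -0.6796;  D = cos φ₁ sin φ₂ − sin φ₁ cos φ₂ cos Δλ = +0.0112
initial course = atan2(N, D) = 270.95°

270.9°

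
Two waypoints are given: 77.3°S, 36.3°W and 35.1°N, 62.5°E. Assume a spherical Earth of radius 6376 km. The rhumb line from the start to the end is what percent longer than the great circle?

Great circle: σ = 2.1999 rad → d_gc = Rσ = 14026.8 km
Rhumb: Δφ = +1.9618, Δλ = +1.7244, Δψ = +2.8506, q = Δφ/Δψ = 0.6882 → d_rh = R√(Δφ²+q²Δλ²) = 14618.6 km
Excess = (14618.6 − 14026.8) / 14026.8 = 591.8 / 14026.8 = 4.22% ≈ 4.2%

4.2%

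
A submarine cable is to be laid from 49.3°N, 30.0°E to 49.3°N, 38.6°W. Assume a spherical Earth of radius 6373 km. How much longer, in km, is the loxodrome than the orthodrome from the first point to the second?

180 km

Great circle: cos σ = sin φ₁ sin φ₂ + cos φ₁ cos φ₂ cos Δλ,  σ = 0.7526 rad → d_gc = 4796.22 km
Rhumb line: Δψ = +0.0000, q = Δφ/Δψ = 0.6521, d_rh = R√(Δφ²+q²Δλ²) = 4975.75 km
Excess = 4975.75 − 4796.22 = 179.53 ≈ 180 km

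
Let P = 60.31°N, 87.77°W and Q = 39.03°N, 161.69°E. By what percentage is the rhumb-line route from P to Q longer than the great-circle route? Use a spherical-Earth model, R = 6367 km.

Great circle: σ = 1.1461 rad → d_gc = Rσ = 7297.1 km
Rhumb: Δφ = -0.3714, Δλ = -1.9293, Δψ = -0.5869, q = Δφ/Δψ = 0.6329 → d_rh = R√(Δφ²+q²Δλ²) = 8125.7 km
Excess = (8125.7 − 7297.1) / 7297.1 = 828.6 / 7297.1 = 11.36% ≈ 11.4%

11.4%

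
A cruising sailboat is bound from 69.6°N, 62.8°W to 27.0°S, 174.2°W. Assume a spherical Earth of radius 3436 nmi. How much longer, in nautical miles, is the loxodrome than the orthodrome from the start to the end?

Great circle: cos σ = sin φ₁ sin φ₂ + cos φ₁ cos φ₂ cos Δλ,  σ = 2.1399 rad → d_gc = 7352.5 nmi
Rhumb line: Δψ = -2.2049, q = Δφ/Δψ = 0.7647, d_rh = R√(Δφ²+q²Δλ²) = 7723.6 nmi
Excess = 7723.6 − 7352.5 = 371.1 ≈ 371 nmi

371 nmi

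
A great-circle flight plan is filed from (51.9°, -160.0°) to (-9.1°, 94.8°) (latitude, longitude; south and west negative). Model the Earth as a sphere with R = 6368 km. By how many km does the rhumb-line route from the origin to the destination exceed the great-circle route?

393 km

Great circle: cos σ = sin φ₁ sin φ₂ + cos φ₁ cos φ₂ cos Δλ,  σ = 1.8590 rad → d_gc = 11837.9 km
Rhumb line: Δψ = -1.2228, q = Δφ/Δψ = 0.8706, d_rh = R√(Δφ²+q²Δλ²) = 12230.8 km
Excess = 12230.8 − 11837.9 = 392.9 ≈ 393 km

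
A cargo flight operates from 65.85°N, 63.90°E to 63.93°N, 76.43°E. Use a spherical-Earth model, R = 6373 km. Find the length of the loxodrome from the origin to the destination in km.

629 km

Rhumb course C = atan2(Δλ, Δψ) with Δψ = ln[tan(π/4+φ₂/2)/tan(π/4+φ₁/2)] = -0.0790, Δλ = +0.2187 → C = 109.86°
d = R·|Δφ| / |cos C| = 6373·0.03351 / 0.33977 = 629 km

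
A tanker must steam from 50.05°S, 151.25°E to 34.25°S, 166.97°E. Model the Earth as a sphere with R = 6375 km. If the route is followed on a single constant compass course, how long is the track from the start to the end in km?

2178 km

Rhumb course C = atan2(Δλ, Δψ) with Δψ = ln[tan(π/4+φ₂/2)/tan(π/4+φ₁/2)] = +0.3751, Δλ = +0.2744 → C = 36.18°
d = R·|Δφ| / |cos C| = 6375·0.27576 / 0.80714 = 2178 km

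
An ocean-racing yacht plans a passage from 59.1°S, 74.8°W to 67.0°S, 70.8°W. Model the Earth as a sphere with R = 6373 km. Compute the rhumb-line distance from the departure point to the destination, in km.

901 km

Rhumb course C = atan2(Δλ, Δψ) with Δψ = ln[tan(π/4+φ₂/2)/tan(π/4+φ₁/2)] = -0.3064, Δλ = +0.0698 → C = 167.16°
d = R·|Δφ| / |cos C| = 6373·0.13788 / 0.97501 = 901 km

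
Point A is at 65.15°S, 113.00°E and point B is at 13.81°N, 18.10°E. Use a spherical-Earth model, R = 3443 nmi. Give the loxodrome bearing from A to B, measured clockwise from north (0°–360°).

316.7°

Δψ = ln[tan(π/4+φ₂/2)/tan(π/4+φ₁/2)] = +1.7561
Δλ = -1.6563 rad (taken the short way round)
course = atan2(Δλ, Δψ) = 316.67°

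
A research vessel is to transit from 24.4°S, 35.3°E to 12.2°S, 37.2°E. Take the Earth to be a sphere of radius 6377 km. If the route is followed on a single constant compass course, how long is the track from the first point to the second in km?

1373 km

Rhumb course C = atan2(Δλ, Δψ) with Δψ = ln[tan(π/4+φ₂/2)/tan(π/4+φ₁/2)] = +0.2248, Δλ = +0.0332 → C = 8.39°
d = R·|Δφ| / |cos C| = 6377·0.21293 / 0.98929 = 1373 km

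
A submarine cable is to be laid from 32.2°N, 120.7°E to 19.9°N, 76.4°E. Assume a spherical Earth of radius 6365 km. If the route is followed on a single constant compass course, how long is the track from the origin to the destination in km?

4616 km

Rhumb course C = atan2(Δλ, Δψ) with Δψ = ln[tan(π/4+φ₂/2)/tan(π/4+φ₁/2)] = -0.2396, Δλ = -0.7732 → C = 252.78°
d = R·|Δφ| / |cos C| = 6365·0.21468 / 0.29604 = 4616 km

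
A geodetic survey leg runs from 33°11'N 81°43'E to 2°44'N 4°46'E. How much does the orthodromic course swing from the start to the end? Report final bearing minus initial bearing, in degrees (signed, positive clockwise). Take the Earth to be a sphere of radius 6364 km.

-28.5°

At departure: θ₁ = atan2(sin Δλ cos φ₂, cos φ₁ sin φ₂ − sin φ₁ cos φ₂ cos Δλ) = 265.09°
At arrival: θ₂ = atan2(sin Δλ cos φ₁, −cos φ₂ sin φ₁ + sin φ₂ cos φ₁ cos Δλ) = 236.60°
Δθ = θ₂ − θ₁ = -28.5°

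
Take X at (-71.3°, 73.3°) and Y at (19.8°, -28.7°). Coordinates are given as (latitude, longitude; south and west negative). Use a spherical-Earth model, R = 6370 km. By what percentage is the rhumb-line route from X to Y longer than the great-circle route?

Great circle: σ = 1.9645 rad → d_gc = Rσ = 12513.6 km
Rhumb: Δφ = +1.5900, Δλ = -1.7802, Δψ = +2.1566, q = Δφ/Δψ = 0.7373 → d_rh = R√(Δφ²+q²Δλ²) = 13133.3 km
Excess = (13133.3 − 12513.6) / 12513.6 = 619.7 / 12513.6 = 4.952% ≈ 5.0%

5.0%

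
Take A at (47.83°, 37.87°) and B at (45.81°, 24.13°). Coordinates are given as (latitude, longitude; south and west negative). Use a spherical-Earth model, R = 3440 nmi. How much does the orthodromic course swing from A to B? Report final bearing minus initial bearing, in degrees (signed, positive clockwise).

Initial bearing θ₁ = atan2(sin Δλ cos φ₂, cos φ₁ sin φ₂ − sin φ₁ cos φ₂ cos Δλ) = 262.95°
Final bearing θ₂ = (initial bearing from the destination back to the start) + 180° = 252.91°
Δθ = θ₂ − θ₁ = -10.0°

-10.0°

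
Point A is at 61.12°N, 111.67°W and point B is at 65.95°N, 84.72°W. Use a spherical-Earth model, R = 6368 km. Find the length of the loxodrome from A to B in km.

Rhumb course C = atan2(Δλ, Δψ) with Δψ = ln[tan(π/4+φ₂/2)/tan(π/4+φ₁/2)] = +0.1897, Δλ = +0.4704 → C = 68.04°
d = R·|Δφ| / |cos C| = 6368·0.08430 / 0.37398 = 1435 km

1435 km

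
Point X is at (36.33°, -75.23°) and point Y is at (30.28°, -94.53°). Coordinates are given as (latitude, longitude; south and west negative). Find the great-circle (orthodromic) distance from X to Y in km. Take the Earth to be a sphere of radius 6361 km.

1908 km

cos σ = sin φ₁ sin φ₂ + cos φ₁ cos φ₂ cos Δλ
      = sin(36.33°)sin(30.28°) + cos(36.33°)cos(30.28°)cos(-19.30°) = 0.9553
σ = 17.190° → d = Rσ = 6361·0.30001 = 1908 km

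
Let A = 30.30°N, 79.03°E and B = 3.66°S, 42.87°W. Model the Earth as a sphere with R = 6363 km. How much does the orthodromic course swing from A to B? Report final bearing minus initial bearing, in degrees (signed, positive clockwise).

Initial bearing θ₁ = atan2(sin Δλ cos φ₂, cos φ₁ sin φ₂ − sin φ₁ cos φ₂ cos Δλ) = 283.98°
Final bearing θ₂ = (initial bearing from the destination back to the start) + 180° = 237.09°
Δθ = θ₂ − θ₁ = -46.9°

-46.9°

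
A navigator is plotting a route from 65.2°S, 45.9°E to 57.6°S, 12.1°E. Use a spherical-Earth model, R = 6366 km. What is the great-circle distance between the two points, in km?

cos σ = sin φ₁ sin φ₂ + cos φ₁ cos φ₂ cos Δλ
      = sin(-65.20°)sin(-57.60°) + cos(-65.20°)cos(-57.60°)cos(-33.80°) = 0.9532
σ = 17.593° → d = Rσ = 6366·0.30705 = 1955 km

1955 km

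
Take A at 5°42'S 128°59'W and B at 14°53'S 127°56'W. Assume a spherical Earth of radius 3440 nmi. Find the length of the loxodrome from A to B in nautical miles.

Δψ = ln[tan(π/4+φ₂/2)/tan(π/4+φ₁/2)] = -0.1631;  Δφ = -0.1603 rad,  Δλ = +0.0183 rad
q = Δφ/Δψ = 0.9828
d = R·√(Δφ² + q²Δλ²) = 3440·0.16129 = 555 nmi

555 nmi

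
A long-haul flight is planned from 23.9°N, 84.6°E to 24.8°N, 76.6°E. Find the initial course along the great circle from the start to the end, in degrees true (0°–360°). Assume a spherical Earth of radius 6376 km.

N = sin Δλ·cos φ₂ = -0.1263;  D = cos φ₁ sin φ₂ − sin φ₁ cos φ₂ cos Δλ = +0.0193
initial course = atan2(N, D) = 278.68°

278.7°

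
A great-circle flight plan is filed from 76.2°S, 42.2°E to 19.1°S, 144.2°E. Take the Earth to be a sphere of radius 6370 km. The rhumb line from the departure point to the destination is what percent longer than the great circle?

9.0%

Great circle: σ = 1.2965 rad → d_gc = Rσ = 8258.4 km
Rhumb: Δφ = +0.9966, Δλ = +1.7802, Δψ = +1.7721, q = Δφ/Δψ = 0.5624 → d_rh = R√(Δφ²+q²Δλ²) = 8998.3 km
Excess = (8998.3 − 8258.4) / 8258.4 = 739.9 / 8258.4 = 8.96% ≈ 9.0%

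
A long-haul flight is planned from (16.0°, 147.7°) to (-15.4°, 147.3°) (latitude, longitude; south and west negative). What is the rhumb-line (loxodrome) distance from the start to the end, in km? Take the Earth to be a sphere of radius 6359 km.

3485 km

Rhumb course C = atan2(Δλ, Δψ) with Δψ = ln[tan(π/4+φ₂/2)/tan(π/4+φ₁/2)] = -0.5550, Δλ = -0.0070 → C = 180.72°
d = R·|Δφ| / |cos C| = 6359·0.54803 / 0.99992 = 3485 km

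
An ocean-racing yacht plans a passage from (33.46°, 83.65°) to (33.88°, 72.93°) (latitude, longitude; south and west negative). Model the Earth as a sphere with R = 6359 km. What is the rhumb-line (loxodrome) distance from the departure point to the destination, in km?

991 km

Δψ = ln[tan(π/4+φ₂/2)/tan(π/4+φ₁/2)] = +0.0088;  Δφ = +0.0073 rad,  Δλ = -0.1871 rad
q = Δφ/Δψ = 0.8322
d = R·√(Δφ² + q²Δλ²) = 6359·0.15588 = 991 km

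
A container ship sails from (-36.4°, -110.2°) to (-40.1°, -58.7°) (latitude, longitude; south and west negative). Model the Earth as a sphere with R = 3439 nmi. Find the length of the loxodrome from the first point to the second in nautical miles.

Rhumb course C = atan2(Δλ, Δψ) with Δψ = ln[tan(π/4+φ₂/2)/tan(π/4+φ₁/2)] = -0.0823, Δλ = +0.8988 → C = 95.23°
d = R·|Δφ| / |cos C| = 3439·0.06458 / 0.09114 = 2437 nmi

2437 nmi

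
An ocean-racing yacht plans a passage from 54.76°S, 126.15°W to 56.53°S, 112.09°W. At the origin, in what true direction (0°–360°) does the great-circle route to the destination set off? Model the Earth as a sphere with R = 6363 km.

108.3°

θ = atan2( sin Δλ·cos φ₂ ,  cos φ₁ sin φ₂ − sin φ₁ cos φ₂ cos Δλ )
  = atan2(+0.1340, -0.0444) = 108.33°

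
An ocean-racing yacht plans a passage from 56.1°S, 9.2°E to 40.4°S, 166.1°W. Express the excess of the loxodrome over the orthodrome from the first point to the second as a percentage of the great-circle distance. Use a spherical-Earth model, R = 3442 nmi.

Great circle: σ = 1.4559 rad → d_gc = Rσ = 5011.3 nmi
Rhumb: Δφ = +0.2740, Δλ = -3.0596, Δψ = +0.4161, q = Δφ/Δψ = 0.6585 → d_rh = R√(Δφ²+q²Δλ²) = 6998.5 nmi
Excess = (6998.5 − 5011.3) / 5011.3 = 1987.2 / 5011.3 = 39.654% ≈ 39.7%

39.7%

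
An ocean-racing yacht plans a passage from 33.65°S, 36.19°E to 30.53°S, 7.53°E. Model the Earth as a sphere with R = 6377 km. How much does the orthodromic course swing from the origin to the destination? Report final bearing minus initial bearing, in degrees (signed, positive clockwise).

At departure: θ₁ = atan2(sin Δλ cos φ₂, cos φ₁ sin φ₂ − sin φ₁ cos φ₂ cos Δλ) = 269.44°
At arrival: θ₂ = atan2(sin Δλ cos φ₁, −cos φ₂ sin φ₁ + sin φ₂ cos φ₁ cos Δλ) = 284.90°
Δθ = θ₂ − θ₁ = +15.5°

+15.5°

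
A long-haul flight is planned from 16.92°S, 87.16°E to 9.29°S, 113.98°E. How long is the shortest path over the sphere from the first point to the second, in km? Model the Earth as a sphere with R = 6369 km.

Haversine: a = sin²(Δφ/2)+cos φ₁ cos φ₂ sin²(Δλ/2) = 0.05521;  σ = 2·atan2(√a,√(1−a))
σ = 27.179° → d = Rσ = 6369·0.47437 = 3021 km

3021 km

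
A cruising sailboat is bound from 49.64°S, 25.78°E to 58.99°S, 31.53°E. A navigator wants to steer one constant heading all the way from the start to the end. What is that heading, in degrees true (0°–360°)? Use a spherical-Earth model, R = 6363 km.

Meridional parts: M(φ₁)=-1.0009, M(φ₂)=-1.2822 → ΔM = -0.2813;  Δλ = +0.1004 rad
tan C = Δλ / ΔM = -0.3568 → C = 160.36°

160.4°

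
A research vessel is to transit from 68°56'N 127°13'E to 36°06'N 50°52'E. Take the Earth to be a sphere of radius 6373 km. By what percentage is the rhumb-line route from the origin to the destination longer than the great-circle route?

5.2%

Great circle: σ = 0.9041 rad → d_gc = Rσ = 5762.1 km
Rhumb: Δφ = -0.5730, Δλ = -1.3326, Δψ = -1.0059, q = Δφ/Δψ = 0.5697 → d_rh = R√(Δφ²+q²Δλ²) = 6061.7 km
Excess = (6061.7 − 5762.1) / 5762.1 = 299.6 / 5762.1 = 5.20% ≈ 5.2%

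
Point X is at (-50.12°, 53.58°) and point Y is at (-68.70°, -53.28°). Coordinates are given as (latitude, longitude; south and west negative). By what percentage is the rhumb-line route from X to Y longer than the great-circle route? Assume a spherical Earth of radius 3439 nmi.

Great circle: σ = 0.8666 rad → d_gc = Rσ = 2980.3 nmi
Rhumb: Δφ = -0.3243, Δλ = -1.8651, Δψ = -0.6571, q = Δφ/Δψ = 0.4935 → d_rh = R√(Δφ²+q²Δλ²) = 3356.0 nmi
Excess = (3356.0 − 2980.3) / 2980.3 = 375.7 / 2980.3 = 12.61% ≈ 12.6%

12.6%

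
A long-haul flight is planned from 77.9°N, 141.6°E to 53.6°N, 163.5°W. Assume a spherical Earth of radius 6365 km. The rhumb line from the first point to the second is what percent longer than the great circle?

3.2%

Great circle: σ = 0.5384 rad → d_gc = Rσ = 3426.8 km
Rhumb: Δφ = -0.4241, Δλ = +0.9582, Δψ = -1.1321, q = Δφ/Δψ = 0.3746 → d_rh = R√(Δφ²+q²Δλ²) = 3536.6 km
Excess = (3536.6 − 3426.8) / 3426.8 = 109.8 / 3426.8 = 3.20% ≈ 3.2%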